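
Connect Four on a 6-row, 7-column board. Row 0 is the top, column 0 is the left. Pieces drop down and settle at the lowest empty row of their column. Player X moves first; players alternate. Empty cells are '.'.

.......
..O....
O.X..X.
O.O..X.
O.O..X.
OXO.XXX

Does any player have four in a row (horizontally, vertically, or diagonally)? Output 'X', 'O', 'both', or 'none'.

both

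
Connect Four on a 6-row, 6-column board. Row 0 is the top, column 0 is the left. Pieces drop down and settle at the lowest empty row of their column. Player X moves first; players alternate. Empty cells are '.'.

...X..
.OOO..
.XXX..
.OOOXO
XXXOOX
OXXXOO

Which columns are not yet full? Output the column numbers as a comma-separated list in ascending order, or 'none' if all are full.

Answer: 0,1,2,4,5

Derivation:
col 0: top cell = '.' → open
col 1: top cell = '.' → open
col 2: top cell = '.' → open
col 3: top cell = 'X' → FULL
col 4: top cell = '.' → open
col 5: top cell = '.' → open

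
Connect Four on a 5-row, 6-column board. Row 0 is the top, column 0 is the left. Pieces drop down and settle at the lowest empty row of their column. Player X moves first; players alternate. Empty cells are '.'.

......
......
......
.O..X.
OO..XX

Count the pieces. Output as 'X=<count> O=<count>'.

X=3 O=3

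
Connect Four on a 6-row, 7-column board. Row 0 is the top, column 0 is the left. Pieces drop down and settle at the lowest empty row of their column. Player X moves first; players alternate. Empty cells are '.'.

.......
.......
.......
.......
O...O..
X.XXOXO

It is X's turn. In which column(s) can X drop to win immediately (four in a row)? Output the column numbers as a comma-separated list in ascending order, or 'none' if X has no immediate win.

Answer: 1

Derivation:
col 0: drop X → no win
col 1: drop X → WIN!
col 2: drop X → no win
col 3: drop X → no win
col 4: drop X → no win
col 5: drop X → no win
col 6: drop X → no win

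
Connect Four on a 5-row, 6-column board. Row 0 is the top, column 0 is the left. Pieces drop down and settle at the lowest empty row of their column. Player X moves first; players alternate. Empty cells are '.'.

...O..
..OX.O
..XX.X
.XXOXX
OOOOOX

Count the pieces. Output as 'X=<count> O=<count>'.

X=9 O=9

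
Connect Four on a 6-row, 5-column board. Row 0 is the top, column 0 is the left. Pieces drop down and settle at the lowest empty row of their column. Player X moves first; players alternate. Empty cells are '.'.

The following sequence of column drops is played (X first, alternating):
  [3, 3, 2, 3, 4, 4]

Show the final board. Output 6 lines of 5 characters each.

Move 1: X drops in col 3, lands at row 5
Move 2: O drops in col 3, lands at row 4
Move 3: X drops in col 2, lands at row 5
Move 4: O drops in col 3, lands at row 3
Move 5: X drops in col 4, lands at row 5
Move 6: O drops in col 4, lands at row 4

Answer: .....
.....
.....
...O.
...OO
..XXX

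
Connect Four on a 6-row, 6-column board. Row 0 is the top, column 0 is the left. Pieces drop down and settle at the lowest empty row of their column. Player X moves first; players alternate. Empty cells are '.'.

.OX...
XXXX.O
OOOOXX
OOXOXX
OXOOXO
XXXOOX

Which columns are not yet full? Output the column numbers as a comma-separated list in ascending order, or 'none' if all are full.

col 0: top cell = '.' → open
col 1: top cell = 'O' → FULL
col 2: top cell = 'X' → FULL
col 3: top cell = '.' → open
col 4: top cell = '.' → open
col 5: top cell = '.' → open

Answer: 0,3,4,5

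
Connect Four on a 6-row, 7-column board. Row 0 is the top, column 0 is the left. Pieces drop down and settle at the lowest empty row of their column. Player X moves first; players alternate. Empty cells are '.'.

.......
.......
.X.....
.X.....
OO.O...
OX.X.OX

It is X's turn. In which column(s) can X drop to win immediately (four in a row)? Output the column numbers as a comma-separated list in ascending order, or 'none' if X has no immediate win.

Answer: none

Derivation:
col 0: drop X → no win
col 1: drop X → no win
col 2: drop X → no win
col 3: drop X → no win
col 4: drop X → no win
col 5: drop X → no win
col 6: drop X → no win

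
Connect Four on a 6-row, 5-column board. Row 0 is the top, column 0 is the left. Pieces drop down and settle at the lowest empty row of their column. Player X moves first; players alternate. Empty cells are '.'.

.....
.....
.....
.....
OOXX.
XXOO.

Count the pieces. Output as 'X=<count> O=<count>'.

X=4 O=4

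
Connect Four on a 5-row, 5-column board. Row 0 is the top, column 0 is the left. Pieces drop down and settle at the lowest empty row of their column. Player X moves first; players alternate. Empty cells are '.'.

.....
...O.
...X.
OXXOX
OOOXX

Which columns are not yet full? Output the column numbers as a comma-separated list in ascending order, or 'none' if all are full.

Answer: 0,1,2,3,4

Derivation:
col 0: top cell = '.' → open
col 1: top cell = '.' → open
col 2: top cell = '.' → open
col 3: top cell = '.' → open
col 4: top cell = '.' → open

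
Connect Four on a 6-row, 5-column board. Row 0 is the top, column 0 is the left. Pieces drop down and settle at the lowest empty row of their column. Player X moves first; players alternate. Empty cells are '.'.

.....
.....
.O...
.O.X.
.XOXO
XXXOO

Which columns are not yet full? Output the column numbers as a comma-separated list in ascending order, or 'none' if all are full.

Answer: 0,1,2,3,4

Derivation:
col 0: top cell = '.' → open
col 1: top cell = '.' → open
col 2: top cell = '.' → open
col 3: top cell = '.' → open
col 4: top cell = '.' → open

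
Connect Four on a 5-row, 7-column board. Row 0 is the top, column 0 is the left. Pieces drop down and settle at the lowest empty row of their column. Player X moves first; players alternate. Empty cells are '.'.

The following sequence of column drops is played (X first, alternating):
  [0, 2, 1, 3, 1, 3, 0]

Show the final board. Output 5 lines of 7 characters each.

Answer: .......
.......
.......
XX.O...
XXOO...

Derivation:
Move 1: X drops in col 0, lands at row 4
Move 2: O drops in col 2, lands at row 4
Move 3: X drops in col 1, lands at row 4
Move 4: O drops in col 3, lands at row 4
Move 5: X drops in col 1, lands at row 3
Move 6: O drops in col 3, lands at row 3
Move 7: X drops in col 0, lands at row 3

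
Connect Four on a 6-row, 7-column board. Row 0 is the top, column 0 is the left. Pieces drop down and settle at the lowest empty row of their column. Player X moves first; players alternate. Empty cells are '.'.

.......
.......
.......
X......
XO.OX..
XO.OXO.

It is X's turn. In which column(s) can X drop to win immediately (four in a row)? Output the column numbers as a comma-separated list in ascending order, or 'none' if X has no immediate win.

Answer: 0

Derivation:
col 0: drop X → WIN!
col 1: drop X → no win
col 2: drop X → no win
col 3: drop X → no win
col 4: drop X → no win
col 5: drop X → no win
col 6: drop X → no win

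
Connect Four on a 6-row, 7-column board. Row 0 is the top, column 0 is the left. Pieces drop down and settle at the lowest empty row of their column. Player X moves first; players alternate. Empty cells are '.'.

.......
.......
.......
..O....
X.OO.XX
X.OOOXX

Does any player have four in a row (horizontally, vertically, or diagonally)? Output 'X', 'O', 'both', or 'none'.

none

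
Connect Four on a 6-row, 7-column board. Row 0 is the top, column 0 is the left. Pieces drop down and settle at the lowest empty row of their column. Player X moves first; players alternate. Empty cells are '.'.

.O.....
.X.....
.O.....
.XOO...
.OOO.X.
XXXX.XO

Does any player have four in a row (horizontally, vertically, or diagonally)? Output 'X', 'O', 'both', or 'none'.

X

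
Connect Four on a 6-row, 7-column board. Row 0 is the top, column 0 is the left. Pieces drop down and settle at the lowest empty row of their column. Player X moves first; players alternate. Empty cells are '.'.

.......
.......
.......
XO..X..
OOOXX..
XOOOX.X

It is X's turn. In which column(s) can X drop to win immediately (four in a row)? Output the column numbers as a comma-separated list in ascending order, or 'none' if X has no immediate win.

Answer: 4

Derivation:
col 0: drop X → no win
col 1: drop X → no win
col 2: drop X → no win
col 3: drop X → no win
col 4: drop X → WIN!
col 5: drop X → no win
col 6: drop X → no win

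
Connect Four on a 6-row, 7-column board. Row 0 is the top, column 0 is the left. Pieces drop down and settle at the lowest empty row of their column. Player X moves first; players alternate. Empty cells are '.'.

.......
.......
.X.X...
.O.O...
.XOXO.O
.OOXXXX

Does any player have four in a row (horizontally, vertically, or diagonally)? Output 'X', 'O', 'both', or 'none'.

X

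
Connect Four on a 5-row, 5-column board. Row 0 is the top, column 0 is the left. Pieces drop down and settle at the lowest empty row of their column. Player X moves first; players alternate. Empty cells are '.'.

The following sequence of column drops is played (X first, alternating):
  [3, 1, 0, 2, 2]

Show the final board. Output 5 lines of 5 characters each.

Move 1: X drops in col 3, lands at row 4
Move 2: O drops in col 1, lands at row 4
Move 3: X drops in col 0, lands at row 4
Move 4: O drops in col 2, lands at row 4
Move 5: X drops in col 2, lands at row 3

Answer: .....
.....
.....
..X..
XOOX.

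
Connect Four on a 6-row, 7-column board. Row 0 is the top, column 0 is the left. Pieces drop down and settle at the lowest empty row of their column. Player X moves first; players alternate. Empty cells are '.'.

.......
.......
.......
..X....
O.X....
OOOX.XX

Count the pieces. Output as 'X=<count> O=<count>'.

X=5 O=4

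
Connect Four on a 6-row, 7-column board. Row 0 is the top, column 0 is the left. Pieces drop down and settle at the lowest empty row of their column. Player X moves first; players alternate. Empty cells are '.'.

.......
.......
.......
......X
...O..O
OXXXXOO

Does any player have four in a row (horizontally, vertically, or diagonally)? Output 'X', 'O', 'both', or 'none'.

X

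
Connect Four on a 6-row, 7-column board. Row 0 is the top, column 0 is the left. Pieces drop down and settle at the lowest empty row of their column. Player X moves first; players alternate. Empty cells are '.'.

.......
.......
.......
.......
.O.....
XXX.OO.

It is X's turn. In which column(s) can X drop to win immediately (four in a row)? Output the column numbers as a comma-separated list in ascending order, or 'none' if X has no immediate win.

col 0: drop X → no win
col 1: drop X → no win
col 2: drop X → no win
col 3: drop X → WIN!
col 4: drop X → no win
col 5: drop X → no win
col 6: drop X → no win

Answer: 3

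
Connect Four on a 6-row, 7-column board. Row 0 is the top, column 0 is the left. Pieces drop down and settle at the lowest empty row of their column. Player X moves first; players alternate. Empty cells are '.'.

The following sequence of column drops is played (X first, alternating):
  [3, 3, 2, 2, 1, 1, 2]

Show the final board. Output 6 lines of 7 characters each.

Move 1: X drops in col 3, lands at row 5
Move 2: O drops in col 3, lands at row 4
Move 3: X drops in col 2, lands at row 5
Move 4: O drops in col 2, lands at row 4
Move 5: X drops in col 1, lands at row 5
Move 6: O drops in col 1, lands at row 4
Move 7: X drops in col 2, lands at row 3

Answer: .......
.......
.......
..X....
.OOO...
.XXX...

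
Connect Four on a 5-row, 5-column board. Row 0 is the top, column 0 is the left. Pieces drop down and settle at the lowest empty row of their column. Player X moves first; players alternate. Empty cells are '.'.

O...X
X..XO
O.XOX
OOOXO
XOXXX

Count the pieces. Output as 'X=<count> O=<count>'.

X=10 O=9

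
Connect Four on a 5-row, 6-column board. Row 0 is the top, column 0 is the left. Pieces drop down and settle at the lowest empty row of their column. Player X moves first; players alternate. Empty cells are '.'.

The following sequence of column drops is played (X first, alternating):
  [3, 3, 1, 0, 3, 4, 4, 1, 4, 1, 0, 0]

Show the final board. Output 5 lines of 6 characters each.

Move 1: X drops in col 3, lands at row 4
Move 2: O drops in col 3, lands at row 3
Move 3: X drops in col 1, lands at row 4
Move 4: O drops in col 0, lands at row 4
Move 5: X drops in col 3, lands at row 2
Move 6: O drops in col 4, lands at row 4
Move 7: X drops in col 4, lands at row 3
Move 8: O drops in col 1, lands at row 3
Move 9: X drops in col 4, lands at row 2
Move 10: O drops in col 1, lands at row 2
Move 11: X drops in col 0, lands at row 3
Move 12: O drops in col 0, lands at row 2

Answer: ......
......
OO.XX.
XO.OX.
OX.XO.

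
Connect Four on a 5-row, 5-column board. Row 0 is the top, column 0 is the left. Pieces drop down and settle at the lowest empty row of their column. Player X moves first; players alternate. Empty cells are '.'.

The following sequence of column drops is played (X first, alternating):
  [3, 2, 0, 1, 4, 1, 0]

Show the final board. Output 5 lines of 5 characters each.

Move 1: X drops in col 3, lands at row 4
Move 2: O drops in col 2, lands at row 4
Move 3: X drops in col 0, lands at row 4
Move 4: O drops in col 1, lands at row 4
Move 5: X drops in col 4, lands at row 4
Move 6: O drops in col 1, lands at row 3
Move 7: X drops in col 0, lands at row 3

Answer: .....
.....
.....
XO...
XOOXX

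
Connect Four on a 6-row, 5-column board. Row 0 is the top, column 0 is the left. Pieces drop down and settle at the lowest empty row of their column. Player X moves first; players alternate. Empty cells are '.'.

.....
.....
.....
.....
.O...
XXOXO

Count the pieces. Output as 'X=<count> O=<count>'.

X=3 O=3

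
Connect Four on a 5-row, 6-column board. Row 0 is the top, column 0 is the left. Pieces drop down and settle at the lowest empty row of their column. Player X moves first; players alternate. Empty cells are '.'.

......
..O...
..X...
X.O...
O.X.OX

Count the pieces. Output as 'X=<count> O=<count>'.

X=4 O=4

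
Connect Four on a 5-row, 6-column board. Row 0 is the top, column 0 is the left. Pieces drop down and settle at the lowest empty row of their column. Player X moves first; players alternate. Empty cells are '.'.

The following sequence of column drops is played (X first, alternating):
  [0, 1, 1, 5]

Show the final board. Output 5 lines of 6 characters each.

Answer: ......
......
......
.X....
XO...O

Derivation:
Move 1: X drops in col 0, lands at row 4
Move 2: O drops in col 1, lands at row 4
Move 3: X drops in col 1, lands at row 3
Move 4: O drops in col 5, lands at row 4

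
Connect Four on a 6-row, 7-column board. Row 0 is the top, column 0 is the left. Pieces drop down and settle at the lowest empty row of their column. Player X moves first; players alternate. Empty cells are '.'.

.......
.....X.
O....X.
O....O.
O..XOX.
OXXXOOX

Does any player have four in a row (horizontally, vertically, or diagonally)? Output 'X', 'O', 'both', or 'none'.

O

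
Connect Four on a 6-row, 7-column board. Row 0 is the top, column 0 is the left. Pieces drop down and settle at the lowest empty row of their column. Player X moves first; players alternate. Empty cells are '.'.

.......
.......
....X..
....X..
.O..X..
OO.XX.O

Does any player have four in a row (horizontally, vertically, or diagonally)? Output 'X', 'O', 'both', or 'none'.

X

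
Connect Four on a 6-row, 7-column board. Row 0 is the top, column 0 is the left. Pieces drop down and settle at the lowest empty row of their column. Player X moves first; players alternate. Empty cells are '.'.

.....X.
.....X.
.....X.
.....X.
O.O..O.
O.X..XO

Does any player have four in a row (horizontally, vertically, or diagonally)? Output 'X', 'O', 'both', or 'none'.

X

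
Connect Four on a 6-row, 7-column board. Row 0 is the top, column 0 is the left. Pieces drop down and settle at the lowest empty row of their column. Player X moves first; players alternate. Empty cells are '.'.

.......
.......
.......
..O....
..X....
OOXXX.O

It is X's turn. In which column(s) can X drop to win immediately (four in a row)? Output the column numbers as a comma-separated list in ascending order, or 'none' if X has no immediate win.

col 0: drop X → no win
col 1: drop X → no win
col 2: drop X → no win
col 3: drop X → no win
col 4: drop X → no win
col 5: drop X → WIN!
col 6: drop X → no win

Answer: 5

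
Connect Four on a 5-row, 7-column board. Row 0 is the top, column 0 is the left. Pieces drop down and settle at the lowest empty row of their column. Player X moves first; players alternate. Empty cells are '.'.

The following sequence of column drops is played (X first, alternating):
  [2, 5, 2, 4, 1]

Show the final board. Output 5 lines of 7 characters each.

Answer: .......
.......
.......
..X....
.XX.OO.

Derivation:
Move 1: X drops in col 2, lands at row 4
Move 2: O drops in col 5, lands at row 4
Move 3: X drops in col 2, lands at row 3
Move 4: O drops in col 4, lands at row 4
Move 5: X drops in col 1, lands at row 4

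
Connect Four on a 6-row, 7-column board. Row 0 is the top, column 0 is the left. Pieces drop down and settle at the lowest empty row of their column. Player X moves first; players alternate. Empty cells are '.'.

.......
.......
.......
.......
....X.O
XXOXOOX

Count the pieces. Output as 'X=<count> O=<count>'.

X=5 O=4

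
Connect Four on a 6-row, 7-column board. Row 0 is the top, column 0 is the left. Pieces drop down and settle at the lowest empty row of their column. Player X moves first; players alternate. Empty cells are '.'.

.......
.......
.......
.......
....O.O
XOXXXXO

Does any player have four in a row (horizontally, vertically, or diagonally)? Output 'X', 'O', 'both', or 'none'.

X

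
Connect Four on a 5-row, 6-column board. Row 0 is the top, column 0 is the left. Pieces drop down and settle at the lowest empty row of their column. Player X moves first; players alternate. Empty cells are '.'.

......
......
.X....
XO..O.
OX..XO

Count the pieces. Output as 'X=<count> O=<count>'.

X=4 O=4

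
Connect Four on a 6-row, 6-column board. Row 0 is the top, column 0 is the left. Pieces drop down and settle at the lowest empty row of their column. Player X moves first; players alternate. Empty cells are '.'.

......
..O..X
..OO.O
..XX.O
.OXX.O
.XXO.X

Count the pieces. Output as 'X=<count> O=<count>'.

X=8 O=8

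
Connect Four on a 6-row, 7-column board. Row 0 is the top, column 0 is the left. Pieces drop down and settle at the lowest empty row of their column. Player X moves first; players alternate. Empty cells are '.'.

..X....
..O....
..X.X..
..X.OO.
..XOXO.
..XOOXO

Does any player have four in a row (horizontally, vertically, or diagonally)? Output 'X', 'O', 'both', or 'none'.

X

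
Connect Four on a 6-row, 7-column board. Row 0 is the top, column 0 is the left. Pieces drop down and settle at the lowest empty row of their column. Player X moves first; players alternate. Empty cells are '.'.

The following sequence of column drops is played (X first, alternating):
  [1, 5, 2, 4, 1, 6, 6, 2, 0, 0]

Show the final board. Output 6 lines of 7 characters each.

Move 1: X drops in col 1, lands at row 5
Move 2: O drops in col 5, lands at row 5
Move 3: X drops in col 2, lands at row 5
Move 4: O drops in col 4, lands at row 5
Move 5: X drops in col 1, lands at row 4
Move 6: O drops in col 6, lands at row 5
Move 7: X drops in col 6, lands at row 4
Move 8: O drops in col 2, lands at row 4
Move 9: X drops in col 0, lands at row 5
Move 10: O drops in col 0, lands at row 4

Answer: .......
.......
.......
.......
OXO...X
XXX.OOO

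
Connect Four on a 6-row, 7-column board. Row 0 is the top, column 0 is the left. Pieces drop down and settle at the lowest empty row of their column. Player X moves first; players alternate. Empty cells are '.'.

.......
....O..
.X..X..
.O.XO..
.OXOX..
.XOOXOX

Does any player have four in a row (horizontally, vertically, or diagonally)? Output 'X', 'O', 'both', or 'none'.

X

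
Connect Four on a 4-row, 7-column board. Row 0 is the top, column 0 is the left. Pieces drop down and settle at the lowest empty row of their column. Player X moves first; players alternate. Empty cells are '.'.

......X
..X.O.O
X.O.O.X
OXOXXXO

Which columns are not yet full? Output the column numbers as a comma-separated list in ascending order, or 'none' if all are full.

col 0: top cell = '.' → open
col 1: top cell = '.' → open
col 2: top cell = '.' → open
col 3: top cell = '.' → open
col 4: top cell = '.' → open
col 5: top cell = '.' → open
col 6: top cell = 'X' → FULL

Answer: 0,1,2,3,4,5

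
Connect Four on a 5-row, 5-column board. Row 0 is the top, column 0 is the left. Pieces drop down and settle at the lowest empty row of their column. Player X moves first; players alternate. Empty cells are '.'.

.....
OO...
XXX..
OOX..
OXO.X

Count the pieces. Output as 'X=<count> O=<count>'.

X=6 O=6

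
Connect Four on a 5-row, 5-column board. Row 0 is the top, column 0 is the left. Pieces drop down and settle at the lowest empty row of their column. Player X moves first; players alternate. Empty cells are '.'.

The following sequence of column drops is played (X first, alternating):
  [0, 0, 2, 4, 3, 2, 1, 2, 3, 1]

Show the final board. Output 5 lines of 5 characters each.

Move 1: X drops in col 0, lands at row 4
Move 2: O drops in col 0, lands at row 3
Move 3: X drops in col 2, lands at row 4
Move 4: O drops in col 4, lands at row 4
Move 5: X drops in col 3, lands at row 4
Move 6: O drops in col 2, lands at row 3
Move 7: X drops in col 1, lands at row 4
Move 8: O drops in col 2, lands at row 2
Move 9: X drops in col 3, lands at row 3
Move 10: O drops in col 1, lands at row 3

Answer: .....
.....
..O..
OOOX.
XXXXO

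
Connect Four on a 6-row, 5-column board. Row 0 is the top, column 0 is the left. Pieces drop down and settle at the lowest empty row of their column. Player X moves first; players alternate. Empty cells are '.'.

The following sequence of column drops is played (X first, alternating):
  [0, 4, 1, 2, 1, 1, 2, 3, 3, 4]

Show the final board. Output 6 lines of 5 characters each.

Move 1: X drops in col 0, lands at row 5
Move 2: O drops in col 4, lands at row 5
Move 3: X drops in col 1, lands at row 5
Move 4: O drops in col 2, lands at row 5
Move 5: X drops in col 1, lands at row 4
Move 6: O drops in col 1, lands at row 3
Move 7: X drops in col 2, lands at row 4
Move 8: O drops in col 3, lands at row 5
Move 9: X drops in col 3, lands at row 4
Move 10: O drops in col 4, lands at row 4

Answer: .....
.....
.....
.O...
.XXXO
XXOOO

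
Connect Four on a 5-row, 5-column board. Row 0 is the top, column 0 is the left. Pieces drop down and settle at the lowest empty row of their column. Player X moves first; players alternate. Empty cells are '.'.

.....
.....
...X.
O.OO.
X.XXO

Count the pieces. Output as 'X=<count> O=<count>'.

X=4 O=4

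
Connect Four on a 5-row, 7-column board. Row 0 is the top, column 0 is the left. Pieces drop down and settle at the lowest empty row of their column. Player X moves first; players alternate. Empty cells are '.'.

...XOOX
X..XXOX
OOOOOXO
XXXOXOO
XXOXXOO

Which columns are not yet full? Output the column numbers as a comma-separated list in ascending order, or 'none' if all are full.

col 0: top cell = '.' → open
col 1: top cell = '.' → open
col 2: top cell = '.' → open
col 3: top cell = 'X' → FULL
col 4: top cell = 'O' → FULL
col 5: top cell = 'O' → FULL
col 6: top cell = 'X' → FULL

Answer: 0,1,2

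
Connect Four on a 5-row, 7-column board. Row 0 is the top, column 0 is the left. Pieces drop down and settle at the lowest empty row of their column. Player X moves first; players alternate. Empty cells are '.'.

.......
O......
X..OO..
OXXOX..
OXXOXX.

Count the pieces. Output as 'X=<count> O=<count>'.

X=8 O=7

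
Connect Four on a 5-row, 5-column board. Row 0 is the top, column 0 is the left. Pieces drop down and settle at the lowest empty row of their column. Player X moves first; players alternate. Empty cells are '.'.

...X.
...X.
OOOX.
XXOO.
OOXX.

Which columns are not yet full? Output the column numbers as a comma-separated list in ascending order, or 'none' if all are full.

col 0: top cell = '.' → open
col 1: top cell = '.' → open
col 2: top cell = '.' → open
col 3: top cell = 'X' → FULL
col 4: top cell = '.' → open

Answer: 0,1,2,4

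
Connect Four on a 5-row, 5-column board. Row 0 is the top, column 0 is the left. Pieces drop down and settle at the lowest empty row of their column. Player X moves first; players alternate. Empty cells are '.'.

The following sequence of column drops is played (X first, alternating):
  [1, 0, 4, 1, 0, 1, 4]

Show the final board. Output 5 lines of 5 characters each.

Answer: .....
.....
.O...
XO..X
OX..X

Derivation:
Move 1: X drops in col 1, lands at row 4
Move 2: O drops in col 0, lands at row 4
Move 3: X drops in col 4, lands at row 4
Move 4: O drops in col 1, lands at row 3
Move 5: X drops in col 0, lands at row 3
Move 6: O drops in col 1, lands at row 2
Move 7: X drops in col 4, lands at row 3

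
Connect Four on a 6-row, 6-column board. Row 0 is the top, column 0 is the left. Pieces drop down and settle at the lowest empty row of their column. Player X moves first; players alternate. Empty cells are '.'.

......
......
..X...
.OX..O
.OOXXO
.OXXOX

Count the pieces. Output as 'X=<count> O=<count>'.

X=7 O=7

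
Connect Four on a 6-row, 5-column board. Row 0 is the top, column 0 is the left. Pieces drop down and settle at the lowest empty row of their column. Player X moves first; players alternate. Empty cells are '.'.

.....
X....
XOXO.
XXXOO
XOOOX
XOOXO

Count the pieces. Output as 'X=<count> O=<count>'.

X=10 O=10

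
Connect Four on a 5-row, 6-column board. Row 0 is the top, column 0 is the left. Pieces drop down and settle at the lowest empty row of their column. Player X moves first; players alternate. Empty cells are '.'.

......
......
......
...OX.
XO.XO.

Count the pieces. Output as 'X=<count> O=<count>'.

X=3 O=3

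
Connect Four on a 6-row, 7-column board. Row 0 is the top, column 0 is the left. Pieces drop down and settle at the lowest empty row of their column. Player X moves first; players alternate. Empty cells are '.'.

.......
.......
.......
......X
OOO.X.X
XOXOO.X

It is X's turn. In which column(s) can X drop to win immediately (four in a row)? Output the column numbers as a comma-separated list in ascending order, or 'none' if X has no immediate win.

col 0: drop X → no win
col 1: drop X → no win
col 2: drop X → no win
col 3: drop X → no win
col 4: drop X → no win
col 5: drop X → no win
col 6: drop X → WIN!

Answer: 6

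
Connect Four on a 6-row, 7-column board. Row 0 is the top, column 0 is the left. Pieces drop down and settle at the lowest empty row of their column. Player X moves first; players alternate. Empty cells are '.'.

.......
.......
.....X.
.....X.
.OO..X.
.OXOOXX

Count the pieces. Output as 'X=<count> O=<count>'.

X=6 O=5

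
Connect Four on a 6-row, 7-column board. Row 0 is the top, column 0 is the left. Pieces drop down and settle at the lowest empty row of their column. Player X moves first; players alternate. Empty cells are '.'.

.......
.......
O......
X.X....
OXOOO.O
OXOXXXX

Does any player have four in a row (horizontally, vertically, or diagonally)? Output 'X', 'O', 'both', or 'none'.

X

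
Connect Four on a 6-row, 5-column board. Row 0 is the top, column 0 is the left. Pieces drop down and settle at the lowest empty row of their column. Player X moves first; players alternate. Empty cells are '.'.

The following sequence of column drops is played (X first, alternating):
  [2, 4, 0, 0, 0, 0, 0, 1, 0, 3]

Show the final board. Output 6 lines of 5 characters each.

Move 1: X drops in col 2, lands at row 5
Move 2: O drops in col 4, lands at row 5
Move 3: X drops in col 0, lands at row 5
Move 4: O drops in col 0, lands at row 4
Move 5: X drops in col 0, lands at row 3
Move 6: O drops in col 0, lands at row 2
Move 7: X drops in col 0, lands at row 1
Move 8: O drops in col 1, lands at row 5
Move 9: X drops in col 0, lands at row 0
Move 10: O drops in col 3, lands at row 5

Answer: X....
X....
O....
X....
O....
XOXOO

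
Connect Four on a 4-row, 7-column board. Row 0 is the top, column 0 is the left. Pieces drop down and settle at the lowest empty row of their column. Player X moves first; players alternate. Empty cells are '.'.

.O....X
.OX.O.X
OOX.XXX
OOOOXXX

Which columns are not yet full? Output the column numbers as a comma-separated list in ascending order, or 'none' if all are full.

col 0: top cell = '.' → open
col 1: top cell = 'O' → FULL
col 2: top cell = '.' → open
col 3: top cell = '.' → open
col 4: top cell = '.' → open
col 5: top cell = '.' → open
col 6: top cell = 'X' → FULL

Answer: 0,2,3,4,5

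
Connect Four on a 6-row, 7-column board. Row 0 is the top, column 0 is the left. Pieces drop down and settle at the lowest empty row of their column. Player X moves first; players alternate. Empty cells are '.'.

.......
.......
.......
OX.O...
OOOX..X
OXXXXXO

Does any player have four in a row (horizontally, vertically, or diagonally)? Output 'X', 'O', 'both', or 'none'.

X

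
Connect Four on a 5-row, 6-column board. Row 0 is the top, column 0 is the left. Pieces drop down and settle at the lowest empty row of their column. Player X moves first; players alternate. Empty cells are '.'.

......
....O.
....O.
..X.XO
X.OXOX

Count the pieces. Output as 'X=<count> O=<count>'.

X=5 O=5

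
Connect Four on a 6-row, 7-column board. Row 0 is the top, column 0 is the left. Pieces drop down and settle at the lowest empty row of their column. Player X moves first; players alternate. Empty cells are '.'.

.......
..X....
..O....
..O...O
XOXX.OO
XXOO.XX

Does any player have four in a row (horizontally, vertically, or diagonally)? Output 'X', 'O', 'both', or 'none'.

none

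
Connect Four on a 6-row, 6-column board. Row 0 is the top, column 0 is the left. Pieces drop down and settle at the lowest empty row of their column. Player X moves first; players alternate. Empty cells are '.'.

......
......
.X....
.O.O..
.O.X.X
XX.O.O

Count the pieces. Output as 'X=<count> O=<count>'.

X=5 O=5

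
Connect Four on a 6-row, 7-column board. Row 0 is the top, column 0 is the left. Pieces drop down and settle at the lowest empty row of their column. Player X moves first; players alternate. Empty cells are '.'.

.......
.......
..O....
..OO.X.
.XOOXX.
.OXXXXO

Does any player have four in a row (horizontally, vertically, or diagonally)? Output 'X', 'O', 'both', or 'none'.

X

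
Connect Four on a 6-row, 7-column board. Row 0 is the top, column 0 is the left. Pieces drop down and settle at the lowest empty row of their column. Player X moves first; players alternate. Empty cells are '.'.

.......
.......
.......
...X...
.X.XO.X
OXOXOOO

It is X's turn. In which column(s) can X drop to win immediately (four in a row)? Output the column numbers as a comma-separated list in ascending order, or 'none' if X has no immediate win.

col 0: drop X → no win
col 1: drop X → no win
col 2: drop X → no win
col 3: drop X → WIN!
col 4: drop X → no win
col 5: drop X → no win
col 6: drop X → no win

Answer: 3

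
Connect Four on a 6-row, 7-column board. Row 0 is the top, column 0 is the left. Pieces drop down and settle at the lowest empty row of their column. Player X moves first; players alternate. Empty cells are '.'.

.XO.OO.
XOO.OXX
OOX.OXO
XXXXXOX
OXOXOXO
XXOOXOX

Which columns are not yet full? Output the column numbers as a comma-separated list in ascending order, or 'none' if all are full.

Answer: 0,3,6

Derivation:
col 0: top cell = '.' → open
col 1: top cell = 'X' → FULL
col 2: top cell = 'O' → FULL
col 3: top cell = '.' → open
col 4: top cell = 'O' → FULL
col 5: top cell = 'O' → FULL
col 6: top cell = '.' → open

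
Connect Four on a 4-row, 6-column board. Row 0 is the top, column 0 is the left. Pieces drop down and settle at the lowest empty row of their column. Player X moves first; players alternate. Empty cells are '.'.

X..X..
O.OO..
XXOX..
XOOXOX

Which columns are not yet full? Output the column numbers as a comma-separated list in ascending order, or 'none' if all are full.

col 0: top cell = 'X' → FULL
col 1: top cell = '.' → open
col 2: top cell = '.' → open
col 3: top cell = 'X' → FULL
col 4: top cell = '.' → open
col 5: top cell = '.' → open

Answer: 1,2,4,5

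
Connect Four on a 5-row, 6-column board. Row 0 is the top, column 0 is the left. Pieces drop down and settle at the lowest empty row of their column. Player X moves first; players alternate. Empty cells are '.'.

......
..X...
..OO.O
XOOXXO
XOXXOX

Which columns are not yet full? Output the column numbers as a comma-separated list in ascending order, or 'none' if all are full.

Answer: 0,1,2,3,4,5

Derivation:
col 0: top cell = '.' → open
col 1: top cell = '.' → open
col 2: top cell = '.' → open
col 3: top cell = '.' → open
col 4: top cell = '.' → open
col 5: top cell = '.' → open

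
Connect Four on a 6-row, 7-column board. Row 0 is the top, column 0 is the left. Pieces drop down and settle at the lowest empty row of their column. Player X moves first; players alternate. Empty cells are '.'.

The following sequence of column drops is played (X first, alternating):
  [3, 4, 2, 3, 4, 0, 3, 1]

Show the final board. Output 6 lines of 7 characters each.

Move 1: X drops in col 3, lands at row 5
Move 2: O drops in col 4, lands at row 5
Move 3: X drops in col 2, lands at row 5
Move 4: O drops in col 3, lands at row 4
Move 5: X drops in col 4, lands at row 4
Move 6: O drops in col 0, lands at row 5
Move 7: X drops in col 3, lands at row 3
Move 8: O drops in col 1, lands at row 5

Answer: .......
.......
.......
...X...
...OX..
OOXXO..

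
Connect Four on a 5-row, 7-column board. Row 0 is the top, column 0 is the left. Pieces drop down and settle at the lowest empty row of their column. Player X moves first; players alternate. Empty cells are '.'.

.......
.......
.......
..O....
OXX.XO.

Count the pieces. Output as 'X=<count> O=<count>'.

X=3 O=3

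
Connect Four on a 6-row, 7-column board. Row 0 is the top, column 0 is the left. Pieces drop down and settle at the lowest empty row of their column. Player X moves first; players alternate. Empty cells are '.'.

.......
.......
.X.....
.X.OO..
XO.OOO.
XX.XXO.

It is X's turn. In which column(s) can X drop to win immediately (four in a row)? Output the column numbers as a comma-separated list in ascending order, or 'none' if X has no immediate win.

Answer: 2

Derivation:
col 0: drop X → no win
col 1: drop X → no win
col 2: drop X → WIN!
col 3: drop X → no win
col 4: drop X → no win
col 5: drop X → no win
col 6: drop X → no win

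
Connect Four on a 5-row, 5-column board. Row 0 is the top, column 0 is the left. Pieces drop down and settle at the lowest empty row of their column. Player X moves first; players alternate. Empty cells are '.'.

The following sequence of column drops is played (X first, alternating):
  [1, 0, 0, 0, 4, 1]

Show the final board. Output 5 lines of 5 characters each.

Move 1: X drops in col 1, lands at row 4
Move 2: O drops in col 0, lands at row 4
Move 3: X drops in col 0, lands at row 3
Move 4: O drops in col 0, lands at row 2
Move 5: X drops in col 4, lands at row 4
Move 6: O drops in col 1, lands at row 3

Answer: .....
.....
O....
XO...
OX..X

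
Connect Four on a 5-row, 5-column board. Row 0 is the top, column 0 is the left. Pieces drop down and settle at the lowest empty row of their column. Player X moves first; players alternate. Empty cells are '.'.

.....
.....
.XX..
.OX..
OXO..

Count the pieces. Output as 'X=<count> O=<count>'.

X=4 O=3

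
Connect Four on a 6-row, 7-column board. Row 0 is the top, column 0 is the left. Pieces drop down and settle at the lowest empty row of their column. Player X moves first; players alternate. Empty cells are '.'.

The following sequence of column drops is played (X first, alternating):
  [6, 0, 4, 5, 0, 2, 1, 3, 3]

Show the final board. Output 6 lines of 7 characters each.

Answer: .......
.......
.......
.......
X..X...
OXOOXOX

Derivation:
Move 1: X drops in col 6, lands at row 5
Move 2: O drops in col 0, lands at row 5
Move 3: X drops in col 4, lands at row 5
Move 4: O drops in col 5, lands at row 5
Move 5: X drops in col 0, lands at row 4
Move 6: O drops in col 2, lands at row 5
Move 7: X drops in col 1, lands at row 5
Move 8: O drops in col 3, lands at row 5
Move 9: X drops in col 3, lands at row 4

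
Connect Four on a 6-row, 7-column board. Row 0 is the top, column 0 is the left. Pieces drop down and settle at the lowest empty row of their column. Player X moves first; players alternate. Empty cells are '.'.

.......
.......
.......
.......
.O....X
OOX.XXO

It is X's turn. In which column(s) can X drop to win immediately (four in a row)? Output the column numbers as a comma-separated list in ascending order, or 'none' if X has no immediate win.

Answer: 3

Derivation:
col 0: drop X → no win
col 1: drop X → no win
col 2: drop X → no win
col 3: drop X → WIN!
col 4: drop X → no win
col 5: drop X → no win
col 6: drop X → no win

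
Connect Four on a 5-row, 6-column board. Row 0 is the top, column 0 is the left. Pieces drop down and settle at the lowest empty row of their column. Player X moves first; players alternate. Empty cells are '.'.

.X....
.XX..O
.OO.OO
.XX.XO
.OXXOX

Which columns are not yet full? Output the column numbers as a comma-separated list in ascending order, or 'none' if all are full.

col 0: top cell = '.' → open
col 1: top cell = 'X' → FULL
col 2: top cell = '.' → open
col 3: top cell = '.' → open
col 4: top cell = '.' → open
col 5: top cell = '.' → open

Answer: 0,2,3,4,5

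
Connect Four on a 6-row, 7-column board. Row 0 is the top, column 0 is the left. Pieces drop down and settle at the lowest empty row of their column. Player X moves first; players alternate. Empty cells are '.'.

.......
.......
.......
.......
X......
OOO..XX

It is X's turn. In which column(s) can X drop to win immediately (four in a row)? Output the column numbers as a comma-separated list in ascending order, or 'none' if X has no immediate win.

Answer: none

Derivation:
col 0: drop X → no win
col 1: drop X → no win
col 2: drop X → no win
col 3: drop X → no win
col 4: drop X → no win
col 5: drop X → no win
col 6: drop X → no win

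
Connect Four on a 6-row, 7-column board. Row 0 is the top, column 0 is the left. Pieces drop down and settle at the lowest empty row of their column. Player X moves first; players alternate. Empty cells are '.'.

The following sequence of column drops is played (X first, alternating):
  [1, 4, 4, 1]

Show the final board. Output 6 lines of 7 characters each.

Answer: .......
.......
.......
.......
.O..X..
.X..O..

Derivation:
Move 1: X drops in col 1, lands at row 5
Move 2: O drops in col 4, lands at row 5
Move 3: X drops in col 4, lands at row 4
Move 4: O drops in col 1, lands at row 4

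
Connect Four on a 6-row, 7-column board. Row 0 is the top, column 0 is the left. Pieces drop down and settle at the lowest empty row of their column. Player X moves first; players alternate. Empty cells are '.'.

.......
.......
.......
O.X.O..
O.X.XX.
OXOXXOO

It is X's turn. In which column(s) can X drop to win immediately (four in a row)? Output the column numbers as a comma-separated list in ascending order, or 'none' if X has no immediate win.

Answer: 3

Derivation:
col 0: drop X → no win
col 1: drop X → no win
col 2: drop X → no win
col 3: drop X → WIN!
col 4: drop X → no win
col 5: drop X → no win
col 6: drop X → no win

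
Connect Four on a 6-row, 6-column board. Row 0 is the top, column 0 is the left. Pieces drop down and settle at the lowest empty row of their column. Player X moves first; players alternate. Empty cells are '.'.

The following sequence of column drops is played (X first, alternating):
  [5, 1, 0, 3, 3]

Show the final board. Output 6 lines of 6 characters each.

Answer: ......
......
......
......
...X..
XO.O.X

Derivation:
Move 1: X drops in col 5, lands at row 5
Move 2: O drops in col 1, lands at row 5
Move 3: X drops in col 0, lands at row 5
Move 4: O drops in col 3, lands at row 5
Move 5: X drops in col 3, lands at row 4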